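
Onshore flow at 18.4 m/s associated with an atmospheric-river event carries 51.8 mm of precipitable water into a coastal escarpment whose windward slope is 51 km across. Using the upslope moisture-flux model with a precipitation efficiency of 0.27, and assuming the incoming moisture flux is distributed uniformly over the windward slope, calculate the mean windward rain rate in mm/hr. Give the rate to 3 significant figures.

R ≈ 18.2 mm/hr

Incoming column moisture flux per unit ridge length: F = V × PW = 18.4 × 51.8 = 953.12 mm·m/s.
Spread over the 51 km slope with efficiency ε = 0.27: R = ε·F/W = 0.27 × 953.12 / 51000 m = 5.046e-03 mm/s.
R = 5.046e-03 × 3600 = 18.2 mm/hr.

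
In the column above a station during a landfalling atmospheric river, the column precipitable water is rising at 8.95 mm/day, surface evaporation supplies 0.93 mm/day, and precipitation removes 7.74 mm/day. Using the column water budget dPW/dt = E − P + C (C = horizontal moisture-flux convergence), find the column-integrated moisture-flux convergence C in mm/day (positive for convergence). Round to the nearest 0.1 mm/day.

C ≈ 15.8 mm/day

dPW/dt = +8.95 mm/day.
C = dPW/dt − E + P = (+8.95) − 0.93 + 7.74 = 15.8 mm/day.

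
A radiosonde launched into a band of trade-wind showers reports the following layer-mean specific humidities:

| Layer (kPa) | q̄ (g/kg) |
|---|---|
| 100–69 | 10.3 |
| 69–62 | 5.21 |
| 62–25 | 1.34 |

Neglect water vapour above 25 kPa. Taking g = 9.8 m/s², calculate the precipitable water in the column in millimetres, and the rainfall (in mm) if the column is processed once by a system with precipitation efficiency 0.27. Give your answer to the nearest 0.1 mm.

PW ≈ 41.4 mm; rainfall ≈ 11.2 mm

Precipitable water is the column-integrated vapour mass per unit area: PW = (1/g) Σ q̄ Δp, with q in kg/kg and Δp in Pa (1 kg/m² of water = 1 mm).
Layer 100–69 kPa: Δp = 310 hPa = 31000 Pa, q̄ = 0.0103 kg/kg → 0.0103 × 31000 / 9.8 = 32.58 mm
Layer 69–62 kPa: Δp = 70 hPa = 7000 Pa, q̄ = 0.00521 kg/kg → 0.00521 × 7000 / 9.8 = 3.72 mm
Layer 62–25 kPa: Δp = 370 hPa = 37000 Pa, q̄ = 0.00134 kg/kg → 0.00134 × 37000 / 9.8 = 5.06 mm
PW = 32.58 + 3.72 + 5.06 = 41.36 ≈ 41.4 mm.
Rainfall = ε × PW = 0.27 × 41.4 = 11.2 mm.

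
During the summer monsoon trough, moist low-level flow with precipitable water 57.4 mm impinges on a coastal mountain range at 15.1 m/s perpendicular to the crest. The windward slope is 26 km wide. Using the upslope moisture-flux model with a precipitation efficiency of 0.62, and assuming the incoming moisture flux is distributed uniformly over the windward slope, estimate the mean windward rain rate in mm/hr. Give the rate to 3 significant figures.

R ≈ 74.4 mm/hr

Incoming column moisture flux per unit ridge length: F = V × PW = 15.1 × 57.4 = 866.74 mm·m/s.
Spread over the 26 km slope with efficiency ε = 0.62: R = ε·F/W = 0.62 × 866.74 / 26000 m = 2.067e-02 mm/s.
R = 2.067e-02 × 3600 = 74.4 mm/hr.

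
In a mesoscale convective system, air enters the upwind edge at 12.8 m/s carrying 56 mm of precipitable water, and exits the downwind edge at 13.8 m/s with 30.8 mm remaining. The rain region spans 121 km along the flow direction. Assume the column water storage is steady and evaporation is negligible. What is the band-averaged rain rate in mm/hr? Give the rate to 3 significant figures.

Column moisture flux per unit crosswind length is F = V × PW.
Inflow: F_in = 12.8 × 56 = 716.8 mm·m/s
Outflow: F_out = 13.8 × 30.8 = 425.04 mm·m/s
Steady-state rate R = (F_in − F_out)/L = (716.8 − 425.04) / 121000 m = 2.411e-03 mm/s.
R = 2.411e-03 × 3600 = 8.68 mm/hr.

R ≈ 8.68 mm/hr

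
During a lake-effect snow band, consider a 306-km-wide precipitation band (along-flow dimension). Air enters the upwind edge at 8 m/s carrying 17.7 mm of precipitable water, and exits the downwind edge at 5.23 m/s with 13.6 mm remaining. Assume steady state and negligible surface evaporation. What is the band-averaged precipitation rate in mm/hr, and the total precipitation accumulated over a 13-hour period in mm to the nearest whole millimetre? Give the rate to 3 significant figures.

Column moisture flux per unit crosswind length is F = V × PW.
Inflow: F_in = 8 × 17.7 = 141.6 mm·m/s
Outflow: F_out = 5.23 × 13.6 = 71.128 mm·m/s
Steady-state rate R = (F_in − F_out)/L = (141.6 − 71.128) / 306000 m = 2.303e-04 mm/s.
R = 2.303e-04 × 3600 = 0.829 mm/hr.
Over 13 h: total = 0.829 × 13 = 10.777 ≈ 11 mm.

R ≈ 0.829 mm/hr; total ≈ 11 mm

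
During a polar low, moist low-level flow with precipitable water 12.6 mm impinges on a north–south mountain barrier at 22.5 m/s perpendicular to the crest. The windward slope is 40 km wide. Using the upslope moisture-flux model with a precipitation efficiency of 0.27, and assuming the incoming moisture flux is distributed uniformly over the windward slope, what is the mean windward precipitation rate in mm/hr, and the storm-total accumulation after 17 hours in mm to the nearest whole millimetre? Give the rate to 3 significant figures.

Incoming column moisture flux per unit ridge length: F = V × PW = 22.5 × 12.6 = 283.5 mm·m/s.
Spread over the 40 km slope with efficiency ε = 0.27: R = ε·F/W = 0.27 × 283.5 / 40000 m = 1.914e-03 mm/s.
R = 1.914e-03 × 3600 = 6.89 mm/hr.
Over 17 h: total = 6.89 × 17 = 117.13 ≈ 117 mm.

R ≈ 6.89 mm/hr; total ≈ 117 mm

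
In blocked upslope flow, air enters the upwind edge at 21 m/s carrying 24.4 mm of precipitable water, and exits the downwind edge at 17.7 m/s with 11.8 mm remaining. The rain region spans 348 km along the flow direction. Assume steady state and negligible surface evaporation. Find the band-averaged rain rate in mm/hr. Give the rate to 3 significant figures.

R ≈ 3.14 mm/hr

Column moisture flux per unit crosswind length is F = V × PW.
Inflow: F_in = 21 × 24.4 = 512.4 mm·m/s
Outflow: F_out = 17.7 × 11.8 = 208.86 mm·m/s
Steady-state rate R = (F_in − F_out)/L = (512.4 − 208.86) / 348000 m = 8.722e-04 mm/s.
R = 8.722e-04 × 3600 = 3.14 mm/hr.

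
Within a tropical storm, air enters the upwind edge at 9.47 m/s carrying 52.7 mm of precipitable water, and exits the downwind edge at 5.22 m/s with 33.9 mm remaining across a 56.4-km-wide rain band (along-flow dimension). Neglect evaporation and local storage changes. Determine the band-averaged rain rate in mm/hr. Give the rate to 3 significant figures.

R ≈ 20.6 mm/hr

Column moisture flux per unit crosswind length is F = V × PW.
Inflow: F_in = 9.47 × 52.7 = 499.069 mm·m/s
Outflow: F_out = 5.22 × 33.9 = 176.958 mm·m/s
Steady-state rate R = (F_in − F_out)/L = (499.069 − 176.958) / 56400 m = 5.711e-03 mm/s.
R = 5.711e-03 × 3600 = 20.6 mm/hr.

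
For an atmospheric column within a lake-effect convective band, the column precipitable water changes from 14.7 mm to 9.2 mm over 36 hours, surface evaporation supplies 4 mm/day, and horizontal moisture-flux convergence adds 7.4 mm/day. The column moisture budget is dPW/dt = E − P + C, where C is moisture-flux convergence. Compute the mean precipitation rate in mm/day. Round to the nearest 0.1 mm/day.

dPW/dt = (9.2 − 14.7) mm / (36/24 day) = -3.667 mm/day.
P = E + C − dPW/dt = 4 + (7.4) − (-3.667) = 15.1 mm/day.

P ≈ 15.1 mm/day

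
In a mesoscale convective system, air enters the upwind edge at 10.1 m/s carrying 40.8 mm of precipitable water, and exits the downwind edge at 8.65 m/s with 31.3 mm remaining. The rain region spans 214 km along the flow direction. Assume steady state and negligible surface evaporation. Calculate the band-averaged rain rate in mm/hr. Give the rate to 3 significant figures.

Column moisture flux per unit crosswind length is F = V × PW.
Inflow: F_in = 10.1 × 40.8 = 412.08 mm·m/s
Outflow: F_out = 8.65 × 31.3 = 270.745 mm·m/s
Steady-state rate R = (F_in − F_out)/L = (412.08 − 270.745) / 214000 m = 6.604e-04 mm/s.
R = 6.604e-04 × 3600 = 2.38 mm/hr.

R ≈ 2.38 mm/hr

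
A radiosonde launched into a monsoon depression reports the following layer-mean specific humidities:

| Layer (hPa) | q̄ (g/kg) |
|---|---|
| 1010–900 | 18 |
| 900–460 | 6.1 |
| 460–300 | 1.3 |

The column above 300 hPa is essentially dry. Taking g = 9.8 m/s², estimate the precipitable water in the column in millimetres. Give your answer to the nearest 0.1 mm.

PW ≈ 49.7 mm

Precipitable water is the column-integrated vapour mass per unit area: PW = (1/g) Σ q̄ Δp, with q in kg/kg and Δp in Pa (1 kg/m² of water = 1 mm).
Layer 1010–900 hPa: Δp = 110 hPa = 11000 Pa, q̄ = 0.018 kg/kg → 0.018 × 11000 / 9.8 = 20.20 mm
Layer 900–460 hPa: Δp = 440 hPa = 44000 Pa, q̄ = 0.0061 kg/kg → 0.0061 × 44000 / 9.8 = 27.39 mm
Layer 460–300 hPa: Δp = 160 hPa = 16000 Pa, q̄ = 0.0013 kg/kg → 0.0013 × 16000 / 9.8 = 2.12 mm
PW = 20.20 + 27.39 + 2.12 = 49.71 ≈ 49.7 mm.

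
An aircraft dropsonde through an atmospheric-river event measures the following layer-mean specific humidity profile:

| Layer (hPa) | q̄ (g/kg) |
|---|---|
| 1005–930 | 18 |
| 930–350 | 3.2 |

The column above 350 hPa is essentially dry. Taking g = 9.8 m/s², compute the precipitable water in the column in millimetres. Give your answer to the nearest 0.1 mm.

PW ≈ 32.7 mm

Precipitable water is the column-integrated vapour mass per unit area: PW = (1/g) Σ q̄ Δp, with q in kg/kg and Δp in Pa (1 kg/m² of water = 1 mm).
Layer 1005–930 hPa: Δp = 75 hPa = 7500 Pa, q̄ = 0.018 kg/kg → 0.018 × 7500 / 9.8 = 13.78 mm
Layer 930–350 hPa: Δp = 580 hPa = 58000 Pa, q̄ = 0.0032 kg/kg → 0.0032 × 58000 / 9.8 = 18.94 mm
PW = 13.78 + 18.94 = 32.72 ≈ 32.7 mm.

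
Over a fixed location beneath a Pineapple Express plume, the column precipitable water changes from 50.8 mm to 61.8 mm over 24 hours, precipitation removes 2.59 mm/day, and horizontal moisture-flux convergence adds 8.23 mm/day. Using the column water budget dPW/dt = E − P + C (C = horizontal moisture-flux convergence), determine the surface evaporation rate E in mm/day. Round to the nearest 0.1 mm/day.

E ≈ 5.4 mm/day

dPW/dt = (61.8 − 50.8) mm / (24/24 day) = +11.000 mm/day.
E = dPW/dt + P − C = (+11.000) + 2.59 − (8.23) = 5.4 mm/day.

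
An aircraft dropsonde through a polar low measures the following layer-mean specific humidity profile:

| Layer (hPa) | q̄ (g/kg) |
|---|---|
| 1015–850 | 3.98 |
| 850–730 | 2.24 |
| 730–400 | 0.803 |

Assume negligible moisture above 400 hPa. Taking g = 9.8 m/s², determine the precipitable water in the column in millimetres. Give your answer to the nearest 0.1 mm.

Precipitable water is the column-integrated vapour mass per unit area: PW = (1/g) Σ q̄ Δp, with q in kg/kg and Δp in Pa (1 kg/m² of water = 1 mm).
Layer 1015–850 hPa: Δp = 165 hPa = 16500 Pa, q̄ = 0.00398 kg/kg → 0.00398 × 16500 / 9.8 = 6.70 mm
Layer 850–730 hPa: Δp = 120 hPa = 12000 Pa, q̄ = 0.00224 kg/kg → 0.00224 × 12000 / 9.8 = 2.74 mm
Layer 730–400 hPa: Δp = 330 hPa = 33000 Pa, q̄ = 0.000803 kg/kg → 0.000803 × 33000 / 9.8 = 2.70 mm
PW = 6.70 + 2.74 + 2.70 = 12.14 ≈ 12.1 mm.

PW ≈ 12.1 mm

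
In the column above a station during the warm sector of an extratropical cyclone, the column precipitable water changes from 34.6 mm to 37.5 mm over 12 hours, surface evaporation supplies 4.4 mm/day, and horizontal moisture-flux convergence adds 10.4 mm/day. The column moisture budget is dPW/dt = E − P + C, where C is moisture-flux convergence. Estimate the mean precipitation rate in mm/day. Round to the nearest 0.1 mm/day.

P ≈ 9.0 mm/day

dPW/dt = (37.5 − 34.6) mm / (12/24 day) = +5.800 mm/day.
P = E + C − dPW/dt = 4.4 + (10.4) − (+5.800) = 9.0 mm/day.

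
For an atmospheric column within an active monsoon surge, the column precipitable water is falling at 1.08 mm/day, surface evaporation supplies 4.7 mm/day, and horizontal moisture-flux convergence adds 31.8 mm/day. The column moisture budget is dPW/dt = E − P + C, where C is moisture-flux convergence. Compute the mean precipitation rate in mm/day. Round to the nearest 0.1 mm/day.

dPW/dt = -1.08 mm/day.
P = E + C − dPW/dt = 4.7 + (31.8) − (-1.08) = 37.6 mm/day.

P ≈ 37.6 mm/day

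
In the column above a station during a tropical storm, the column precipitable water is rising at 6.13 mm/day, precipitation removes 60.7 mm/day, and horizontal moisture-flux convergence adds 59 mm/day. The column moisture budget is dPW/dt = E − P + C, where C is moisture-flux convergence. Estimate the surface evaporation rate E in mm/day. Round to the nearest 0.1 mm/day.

dPW/dt = +6.13 mm/day.
E = dPW/dt + P − C = (+6.13) + 60.7 − (59) = 7.8 mm/day.

E ≈ 7.8 mm/day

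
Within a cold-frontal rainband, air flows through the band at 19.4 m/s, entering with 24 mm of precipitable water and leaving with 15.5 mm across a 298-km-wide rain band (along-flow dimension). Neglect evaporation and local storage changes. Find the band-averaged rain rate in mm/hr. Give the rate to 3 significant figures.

R ≈ 1.99 mm/hr

Column moisture flux per unit crosswind length is F = V × PW.
Inflow: F_in = 19.4 × 24 = 465.6 mm·m/s
Outflow: F_out = 19.4 × 15.5 = 300.7 mm·m/s
Steady-state rate R = (F_in − F_out)/L = (465.6 − 300.7) / 298000 m = 5.534e-04 mm/s.
R = 5.534e-04 × 3600 = 1.99 mm/hr.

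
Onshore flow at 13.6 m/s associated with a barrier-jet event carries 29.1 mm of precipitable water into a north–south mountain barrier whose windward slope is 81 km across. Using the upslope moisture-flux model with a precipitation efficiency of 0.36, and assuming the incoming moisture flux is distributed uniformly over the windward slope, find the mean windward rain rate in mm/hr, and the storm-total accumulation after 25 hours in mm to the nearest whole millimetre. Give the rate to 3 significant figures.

R ≈ 6.33 mm/hr; total ≈ 158 mm

Incoming column moisture flux per unit ridge length: F = V × PW = 13.6 × 29.1 = 395.76 mm·m/s.
Spread over the 81 km slope with efficiency ε = 0.36: R = ε·F/W = 0.36 × 395.76 / 81000 m = 1.759e-03 mm/s.
R = 1.759e-03 × 3600 = 6.33 mm/hr.
Over 25 h: total = 6.33 × 25 = 158.25 ≈ 158 mm.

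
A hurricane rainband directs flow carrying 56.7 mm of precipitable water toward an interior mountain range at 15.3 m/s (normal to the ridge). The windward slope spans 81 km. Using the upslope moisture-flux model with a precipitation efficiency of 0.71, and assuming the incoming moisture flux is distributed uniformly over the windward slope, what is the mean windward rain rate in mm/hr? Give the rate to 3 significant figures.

Incoming column moisture flux per unit ridge length: F = V × PW = 15.3 × 56.7 = 867.51 mm·m/s.
Spread over the 81 km slope with efficiency ε = 0.71: R = ε·F/W = 0.71 × 867.51 / 81000 m = 7.604e-03 mm/s.
R = 7.604e-03 × 3600 = 27.4 mm/hr.

R ≈ 27.4 mm/hr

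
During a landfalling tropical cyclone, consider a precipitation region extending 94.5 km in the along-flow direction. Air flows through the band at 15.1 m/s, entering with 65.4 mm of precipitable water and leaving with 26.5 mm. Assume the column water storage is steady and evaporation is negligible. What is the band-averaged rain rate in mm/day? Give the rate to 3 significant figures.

R ≈ 537 mm/day

Column moisture flux per unit crosswind length is F = V × PW.
Inflow: F_in = 15.1 × 65.4 = 987.54 mm·m/s
Outflow: F_out = 15.1 × 26.5 = 400.15 mm·m/s
Steady-state rate R = (F_in − F_out)/L = (987.54 − 400.15) / 94500 m = 6.216e-03 mm/s.
R = 6.216e-03 × 3600 × 24 = 537 mm/day.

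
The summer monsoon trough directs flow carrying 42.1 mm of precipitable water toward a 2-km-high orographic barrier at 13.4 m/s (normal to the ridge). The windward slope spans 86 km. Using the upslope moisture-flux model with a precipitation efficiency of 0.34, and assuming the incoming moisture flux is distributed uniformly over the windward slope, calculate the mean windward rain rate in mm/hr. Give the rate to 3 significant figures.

Incoming column moisture flux per unit ridge length: F = V × PW = 13.4 × 42.1 = 564.14 mm·m/s.
Spread over the 86 km slope with efficiency ε = 0.34: R = ε·F/W = 0.34 × 564.14 / 86000 m = 2.230e-03 mm/s.
R = 2.230e-03 × 3600 = 8.03 mm/hr.

R ≈ 8.03 mm/hr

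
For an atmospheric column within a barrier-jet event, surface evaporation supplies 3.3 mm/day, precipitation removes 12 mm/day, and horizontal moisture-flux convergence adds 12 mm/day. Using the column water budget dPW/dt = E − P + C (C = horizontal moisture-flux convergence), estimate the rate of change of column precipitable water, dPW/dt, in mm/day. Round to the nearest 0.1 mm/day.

dPW/dt ≈ 3.3 mm/day

dPW/dt = E − P + C = 3.3 − 12 + (12) = 3.3 mm/day.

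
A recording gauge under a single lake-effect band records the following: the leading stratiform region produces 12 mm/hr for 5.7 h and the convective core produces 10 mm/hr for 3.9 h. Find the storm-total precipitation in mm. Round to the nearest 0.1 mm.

Total = Σ Rᵢ Δtᵢ = 12 × 5.7 + 10 × 3.9
      = 68.4 + 39 = 107.4 mm.

total ≈ 107.4 mm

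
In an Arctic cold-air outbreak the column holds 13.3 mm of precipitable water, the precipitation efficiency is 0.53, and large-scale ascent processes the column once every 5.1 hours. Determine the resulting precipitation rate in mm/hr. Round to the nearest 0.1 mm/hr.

R ≈ 1.4 mm/hr

Each overturning extracts ε × PW = 0.53 × 13.3 = 7.049 mm.
Rate = ε·PW / τ = 7.049 / 5.1 h = 1.4 mm/hr.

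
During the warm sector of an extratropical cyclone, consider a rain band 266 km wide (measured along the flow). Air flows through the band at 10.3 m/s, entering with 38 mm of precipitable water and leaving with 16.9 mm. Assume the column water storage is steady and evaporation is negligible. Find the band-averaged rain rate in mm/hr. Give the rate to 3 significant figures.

Column moisture flux per unit crosswind length is F = V × PW.
Inflow: F_in = 10.3 × 38 = 391.4 mm·m/s
Outflow: F_out = 10.3 × 16.9 = 174.07 mm·m/s
Steady-state rate R = (F_in − F_out)/L = (391.4 − 174.07) / 266000 m = 8.170e-04 mm/s.
R = 8.170e-04 × 3600 = 2.94 mm/hr.

R ≈ 2.94 mm/hr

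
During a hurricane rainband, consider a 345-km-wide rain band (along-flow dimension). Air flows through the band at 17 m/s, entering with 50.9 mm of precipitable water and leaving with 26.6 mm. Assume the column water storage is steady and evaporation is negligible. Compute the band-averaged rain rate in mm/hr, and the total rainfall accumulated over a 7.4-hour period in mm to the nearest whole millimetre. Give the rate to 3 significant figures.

R ≈ 4.31 mm/hr; total ≈ 32 mm

Column moisture flux per unit crosswind length is F = V × PW.
Inflow: F_in = 17 × 50.9 = 865.3 mm·m/s
Outflow: F_out = 17 × 26.6 = 452.2 mm·m/s
Steady-state rate R = (F_in − F_out)/L = (865.3 − 452.2) / 345000 m = 1.197e-03 mm/s.
R = 1.197e-03 × 3600 = 4.31 mm/hr.
Over 7.4 h: total = 4.31 × 7.4 = 31.894 ≈ 32 mm.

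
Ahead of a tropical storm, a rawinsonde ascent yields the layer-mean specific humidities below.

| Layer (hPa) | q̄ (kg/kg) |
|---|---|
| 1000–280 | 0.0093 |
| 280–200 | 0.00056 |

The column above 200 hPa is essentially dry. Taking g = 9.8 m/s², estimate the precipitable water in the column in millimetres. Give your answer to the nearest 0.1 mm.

Precipitable water is the column-integrated vapour mass per unit area: PW = (1/g) Σ q̄ Δp, with q in kg/kg and Δp in Pa (1 kg/m² of water = 1 mm).
Layer 1000–280 hPa: Δp = 720 hPa = 72000 Pa, q̄ = 0.0093 kg/kg → 0.0093 × 72000 / 9.8 = 68.33 mm
Layer 280–200 hPa: Δp = 80 hPa = 8000 Pa, q̄ = 0.00056 kg/kg → 0.00056 × 8000 / 9.8 = 0.46 mm
PW = 68.33 + 0.46 = 68.79 ≈ 68.8 mm.

PW ≈ 68.8 mm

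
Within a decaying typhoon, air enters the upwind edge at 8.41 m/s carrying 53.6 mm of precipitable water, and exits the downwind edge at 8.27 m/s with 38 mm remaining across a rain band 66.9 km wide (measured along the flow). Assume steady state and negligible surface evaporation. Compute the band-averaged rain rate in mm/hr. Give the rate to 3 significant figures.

R ≈ 7.35 mm/hr

Column moisture flux per unit crosswind length is F = V × PW.
Inflow: F_in = 8.41 × 53.6 = 450.776 mm·m/s
Outflow: F_out = 8.27 × 38 = 314.26 mm·m/s
Steady-state rate R = (F_in − F_out)/L = (450.776 − 314.26) / 66900 m = 2.041e-03 mm/s.
R = 2.041e-03 × 3600 = 7.35 mm/hr.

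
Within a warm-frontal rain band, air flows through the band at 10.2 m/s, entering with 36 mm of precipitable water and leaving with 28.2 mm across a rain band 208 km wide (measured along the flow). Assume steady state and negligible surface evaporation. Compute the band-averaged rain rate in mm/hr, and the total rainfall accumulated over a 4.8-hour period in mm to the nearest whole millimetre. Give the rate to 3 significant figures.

R ≈ 1.38 mm/hr; total ≈ 7 mm

Column moisture flux per unit crosswind length is F = V × PW.
Inflow: F_in = 10.2 × 36 = 367.2 mm·m/s
Outflow: F_out = 10.2 × 28.2 = 287.64 mm·m/s
Steady-state rate R = (F_in − F_out)/L = (367.2 − 287.64) / 208000 m = 3.825e-04 mm/s.
R = 3.825e-04 × 3600 = 1.38 mm/hr.
Over 4.8 h: total = 1.38 × 4.8 = 6.624 ≈ 7 mm.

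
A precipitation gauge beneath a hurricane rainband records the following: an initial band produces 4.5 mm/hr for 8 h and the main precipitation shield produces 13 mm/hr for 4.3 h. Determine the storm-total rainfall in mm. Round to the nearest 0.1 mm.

total ≈ 91.9 mm

Total = Σ Rᵢ Δtᵢ = 4.5 × 8 + 13 × 4.3
      = 36 + 55.9 = 91.9 mm.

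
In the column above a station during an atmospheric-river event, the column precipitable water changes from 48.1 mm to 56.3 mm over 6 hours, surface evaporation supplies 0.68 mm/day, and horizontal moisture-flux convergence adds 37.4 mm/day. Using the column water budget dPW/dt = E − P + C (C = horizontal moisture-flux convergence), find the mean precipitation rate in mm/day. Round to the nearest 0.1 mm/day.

dPW/dt = (56.3 − 48.1) mm / (6/24 day) = +32.800 mm/day.
P = E + C − dPW/dt = 0.68 + (37.4) − (+32.800) = 5.3 mm/day.

P ≈ 5.3 mm/day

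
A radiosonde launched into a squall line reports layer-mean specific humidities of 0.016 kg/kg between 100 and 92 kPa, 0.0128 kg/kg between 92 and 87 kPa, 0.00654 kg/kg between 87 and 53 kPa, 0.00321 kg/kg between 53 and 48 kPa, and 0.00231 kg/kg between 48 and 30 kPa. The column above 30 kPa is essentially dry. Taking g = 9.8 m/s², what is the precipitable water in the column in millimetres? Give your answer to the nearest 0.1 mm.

Precipitable water is the column-integrated vapour mass per unit area: PW = (1/g) Σ q̄ Δp, with q in kg/kg and Δp in Pa (1 kg/m² of water = 1 mm).
Layer 100–92 kPa: Δp = 80 hPa = 8000 Pa, q̄ = 0.016 kg/kg → 0.016 × 8000 / 9.8 = 13.06 mm
Layer 92–87 kPa: Δp = 50 hPa = 5000 Pa, q̄ = 0.0128 kg/kg → 0.0128 × 5000 / 9.8 = 6.53 mm
Layer 87–53 kPa: Δp = 340 hPa = 34000 Pa, q̄ = 0.00654 kg/kg → 0.00654 × 34000 / 9.8 = 22.69 mm
Layer 53–48 kPa: Δp = 50 hPa = 5000 Pa, q̄ = 0.00321 kg/kg → 0.00321 × 5000 / 9.8 = 1.64 mm
Layer 48–30 kPa: Δp = 180 hPa = 18000 Pa, q̄ = 0.00231 kg/kg → 0.00231 × 18000 / 9.8 = 4.24 mm
PW = 13.06 + 6.53 + 22.69 + 1.64 + 4.24 = 48.16 ≈ 48.2 mm.

PW ≈ 48.2 mm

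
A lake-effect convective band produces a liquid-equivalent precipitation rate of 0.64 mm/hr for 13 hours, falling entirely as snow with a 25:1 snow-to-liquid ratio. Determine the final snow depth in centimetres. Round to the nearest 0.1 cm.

snow depth ≈ 20.8 cm

Liquid-equivalent depth = 0.64 × 13 = 8.32 mm.
Snow depth = 8.32 mm × 25 = 208 mm = 20.8 cm.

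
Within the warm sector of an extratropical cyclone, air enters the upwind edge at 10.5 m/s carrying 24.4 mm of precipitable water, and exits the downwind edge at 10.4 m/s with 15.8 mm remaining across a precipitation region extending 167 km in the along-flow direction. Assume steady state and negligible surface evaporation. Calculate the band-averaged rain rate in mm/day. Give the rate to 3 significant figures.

Column moisture flux per unit crosswind length is F = V × PW.
Inflow: F_in = 10.5 × 24.4 = 256.2 mm·m/s
Outflow: F_out = 10.4 × 15.8 = 164.32 mm·m/s
Steady-state rate R = (F_in − F_out)/L = (256.2 − 164.32) / 167000 m = 5.502e-04 mm/s.
R = 5.502e-04 × 3600 × 24 = 47.5 mm/day.

R ≈ 47.5 mm/day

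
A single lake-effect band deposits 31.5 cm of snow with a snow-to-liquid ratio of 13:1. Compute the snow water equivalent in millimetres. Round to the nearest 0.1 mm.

SWE ≈ 24.2 mm

SWE = snow depth / ratio = 31.5 cm / 13 = 2.423 cm = 24.2 mm.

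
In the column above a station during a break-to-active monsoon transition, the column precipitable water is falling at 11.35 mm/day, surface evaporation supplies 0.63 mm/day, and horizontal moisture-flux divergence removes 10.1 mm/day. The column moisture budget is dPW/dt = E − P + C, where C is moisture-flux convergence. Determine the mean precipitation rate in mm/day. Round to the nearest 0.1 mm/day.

dPW/dt = -11.35 mm/day.
P = E + C − dPW/dt = 0.63 + (-10.1) − (-11.35) = 1.9 mm/day.

P ≈ 1.9 mm/day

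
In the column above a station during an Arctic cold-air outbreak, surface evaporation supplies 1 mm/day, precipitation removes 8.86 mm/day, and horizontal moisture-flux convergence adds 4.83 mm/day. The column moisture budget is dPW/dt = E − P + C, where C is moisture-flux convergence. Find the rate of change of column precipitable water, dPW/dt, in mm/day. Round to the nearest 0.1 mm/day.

dPW/dt = E − P + C = 1 − 8.86 + (4.83) = -3.0 mm/day.

dPW/dt ≈ -3.0 mm/day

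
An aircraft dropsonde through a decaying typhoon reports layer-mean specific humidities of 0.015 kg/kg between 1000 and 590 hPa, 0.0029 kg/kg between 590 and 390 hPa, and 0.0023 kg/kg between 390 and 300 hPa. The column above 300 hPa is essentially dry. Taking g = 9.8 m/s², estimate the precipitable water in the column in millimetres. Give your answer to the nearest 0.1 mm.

PW ≈ 70.8 mm

Precipitable water is the column-integrated vapour mass per unit area: PW = (1/g) Σ q̄ Δp, with q in kg/kg and Δp in Pa (1 kg/m² of water = 1 mm).
Layer 1000–590 hPa: Δp = 410 hPa = 41000 Pa, q̄ = 0.015 kg/kg → 0.015 × 41000 / 9.8 = 62.76 mm
Layer 590–390 hPa: Δp = 200 hPa = 20000 Pa, q̄ = 0.0029 kg/kg → 0.0029 × 20000 / 9.8 = 5.92 mm
Layer 390–300 hPa: Δp = 90 hPa = 9000 Pa, q̄ = 0.0023 kg/kg → 0.0023 × 9000 / 9.8 = 2.11 mm
PW = 62.76 + 5.92 + 2.11 = 70.79 ≈ 70.8 mm.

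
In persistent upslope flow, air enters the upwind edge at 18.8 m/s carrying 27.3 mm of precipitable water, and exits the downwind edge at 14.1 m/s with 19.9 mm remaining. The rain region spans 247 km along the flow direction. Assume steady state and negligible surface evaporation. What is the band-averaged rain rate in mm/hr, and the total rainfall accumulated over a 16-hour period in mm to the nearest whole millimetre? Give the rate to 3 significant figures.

Column moisture flux per unit crosswind length is F = V × PW.
Inflow: F_in = 18.8 × 27.3 = 513.24 mm·m/s
Outflow: F_out = 14.1 × 19.9 = 280.59 mm·m/s
Steady-state rate R = (F_in − F_out)/L = (513.24 − 280.59) / 247000 m = 9.419e-04 mm/s.
R = 9.419e-04 × 3600 = 3.39 mm/hr.
Over 16 h: total = 3.39 × 16 = 54.24 ≈ 54 mm.

R ≈ 3.39 mm/hr; total ≈ 54 mm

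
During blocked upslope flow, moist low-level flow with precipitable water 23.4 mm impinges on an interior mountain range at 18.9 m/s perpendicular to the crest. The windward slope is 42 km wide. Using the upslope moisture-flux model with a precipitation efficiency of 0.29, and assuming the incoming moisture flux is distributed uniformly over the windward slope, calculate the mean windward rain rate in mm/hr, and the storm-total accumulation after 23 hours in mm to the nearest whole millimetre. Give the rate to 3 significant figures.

Incoming column moisture flux per unit ridge length: F = V × PW = 18.9 × 23.4 = 442.26 mm·m/s.
Spread over the 42 km slope with efficiency ε = 0.29: R = ε·F/W = 0.29 × 442.26 / 42000 m = 3.054e-03 mm/s.
R = 3.054e-03 × 3600 = 11.0 mm/hr.
Over 23 h: total = 11.0 × 23 = 253 mm.

R ≈ 11.0 mm/hr; total ≈ 253 mm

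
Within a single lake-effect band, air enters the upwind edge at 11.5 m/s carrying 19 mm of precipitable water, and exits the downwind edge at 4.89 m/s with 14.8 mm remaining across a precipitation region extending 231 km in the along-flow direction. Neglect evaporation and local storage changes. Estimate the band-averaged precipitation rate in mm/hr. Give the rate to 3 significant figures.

R ≈ 2.28 mm/hr

Column moisture flux per unit crosswind length is F = V × PW.
Inflow: F_in = 11.5 × 19 = 218.5 mm·m/s
Outflow: F_out = 4.89 × 14.8 = 72.372 mm·m/s
Steady-state rate R = (F_in − F_out)/L = (218.5 − 72.372) / 231000 m = 6.326e-04 mm/s.
R = 6.326e-04 × 3600 = 2.28 mm/hr.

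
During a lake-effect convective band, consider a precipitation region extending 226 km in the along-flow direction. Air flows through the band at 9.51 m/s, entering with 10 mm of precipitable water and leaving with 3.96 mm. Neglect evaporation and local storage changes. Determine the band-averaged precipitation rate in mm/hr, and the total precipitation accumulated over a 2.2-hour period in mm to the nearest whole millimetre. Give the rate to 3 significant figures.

R ≈ 0.915 mm/hr; total ≈ 2 mm

Column moisture flux per unit crosswind length is F = V × PW.
Inflow: F_in = 9.51 × 10 = 95.1 mm·m/s
Outflow: F_out = 9.51 × 3.96 = 37.6596 mm·m/s
Steady-state rate R = (F_in − F_out)/L = (95.1 − 37.6596) / 226000 m = 2.542e-04 mm/s.
R = 2.542e-04 × 3600 = 0.915 mm/hr.
Over 2.2 h: total = 0.915 × 2.2 = 2.013 ≈ 2 mm.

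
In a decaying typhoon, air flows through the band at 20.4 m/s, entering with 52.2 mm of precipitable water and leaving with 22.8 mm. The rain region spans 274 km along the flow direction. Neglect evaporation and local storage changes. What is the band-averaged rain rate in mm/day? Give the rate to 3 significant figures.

Column moisture flux per unit crosswind length is F = V × PW.
Inflow: F_in = 20.4 × 52.2 = 1064.88 mm·m/s
Outflow: F_out = 20.4 × 22.8 = 465.12 mm·m/s
Steady-state rate R = (F_in − F_out)/L = (1064.88 − 465.12) / 274000 m = 2.189e-03 mm/s.
R = 2.189e-03 × 3600 × 24 = 189 mm/day.

R ≈ 189 mm/day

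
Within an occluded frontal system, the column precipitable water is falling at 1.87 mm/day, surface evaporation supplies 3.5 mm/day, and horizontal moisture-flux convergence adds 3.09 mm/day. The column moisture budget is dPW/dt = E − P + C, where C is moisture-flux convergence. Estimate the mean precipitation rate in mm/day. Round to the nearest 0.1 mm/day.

dPW/dt = -1.87 mm/day.
P = E + C − dPW/dt = 3.5 + (3.09) − (-1.87) = 8.5 mm/day.

P ≈ 8.5 mm/day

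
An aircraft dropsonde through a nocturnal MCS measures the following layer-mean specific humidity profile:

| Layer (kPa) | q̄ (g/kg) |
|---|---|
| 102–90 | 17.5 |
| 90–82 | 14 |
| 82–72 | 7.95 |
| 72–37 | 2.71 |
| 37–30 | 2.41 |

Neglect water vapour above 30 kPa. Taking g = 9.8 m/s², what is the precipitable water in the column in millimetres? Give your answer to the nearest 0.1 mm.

Precipitable water is the column-integrated vapour mass per unit area: PW = (1/g) Σ q̄ Δp, with q in kg/kg and Δp in Pa (1 kg/m² of water = 1 mm).
Layer 102–90 kPa: Δp = 120 hPa = 12000 Pa, q̄ = 0.0175 kg/kg → 0.0175 × 12000 / 9.8 = 21.43 mm
Layer 90–82 kPa: Δp = 80 hPa = 8000 Pa, q̄ = 0.014 kg/kg → 0.014 × 8000 / 9.8 = 11.43 mm
Layer 82–72 kPa: Δp = 100 hPa = 10000 Pa, q̄ = 0.00795 kg/kg → 0.00795 × 10000 / 9.8 = 8.11 mm
Layer 72–37 kPa: Δp = 350 hPa = 35000 Pa, q̄ = 0.00271 kg/kg → 0.00271 × 35000 / 9.8 = 9.68 mm
Layer 37–30 kPa: Δp = 70 hPa = 7000 Pa, q̄ = 0.00241 kg/kg → 0.00241 × 7000 / 9.8 = 1.72 mm
PW = 21.43 + 11.43 + 8.11 + 9.68 + 1.72 = 52.37 ≈ 52.4 mm.

PW ≈ 52.4 mm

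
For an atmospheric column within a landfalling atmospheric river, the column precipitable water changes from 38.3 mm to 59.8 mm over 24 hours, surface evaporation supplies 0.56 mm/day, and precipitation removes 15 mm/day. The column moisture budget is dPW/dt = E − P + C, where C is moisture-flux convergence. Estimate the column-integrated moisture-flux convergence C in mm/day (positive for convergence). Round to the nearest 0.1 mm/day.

dPW/dt = (59.8 − 38.3) mm / (24/24 day) = +21.500 mm/day.
C = dPW/dt − E + P = (+21.500) − 0.56 + 15 = 35.9 mm/day.

C ≈ 35.9 mm/day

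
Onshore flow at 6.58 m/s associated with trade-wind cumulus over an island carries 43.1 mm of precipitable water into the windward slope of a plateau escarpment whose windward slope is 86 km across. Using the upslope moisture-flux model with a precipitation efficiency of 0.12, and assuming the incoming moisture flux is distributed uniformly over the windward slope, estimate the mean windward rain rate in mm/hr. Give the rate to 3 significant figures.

R ≈ 1.42 mm/hr

Incoming column moisture flux per unit ridge length: F = V × PW = 6.58 × 43.1 = 283.598 mm·m/s.
Spread over the 86 km slope with efficiency ε = 0.12: R = ε·F/W = 0.12 × 283.598 / 86000 m = 3.957e-04 mm/s.
R = 3.957e-04 × 3600 = 1.42 mm/hr.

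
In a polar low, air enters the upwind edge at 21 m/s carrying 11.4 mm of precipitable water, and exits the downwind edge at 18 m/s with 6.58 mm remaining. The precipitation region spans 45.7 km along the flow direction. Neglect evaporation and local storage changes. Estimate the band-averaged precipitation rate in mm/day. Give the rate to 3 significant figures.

R ≈ 229 mm/day

Column moisture flux per unit crosswind length is F = V × PW.
Inflow: F_in = 21 × 11.4 = 239.4 mm·m/s
Outflow: F_out = 18 × 6.58 = 118.44 mm·m/s
Steady-state rate R = (F_in − F_out)/L = (239.4 − 118.44) / 45700 m = 2.647e-03 mm/s.
R = 2.647e-03 × 3600 × 24 = 229 mm/day.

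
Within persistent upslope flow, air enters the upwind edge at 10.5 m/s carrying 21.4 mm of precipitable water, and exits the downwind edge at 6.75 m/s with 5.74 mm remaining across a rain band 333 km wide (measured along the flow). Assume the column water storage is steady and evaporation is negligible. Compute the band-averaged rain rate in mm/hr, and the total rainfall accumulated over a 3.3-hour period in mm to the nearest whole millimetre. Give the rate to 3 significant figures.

R ≈ 2.01 mm/hr; total ≈ 7 mm

Column moisture flux per unit crosswind length is F = V × PW.
Inflow: F_in = 10.5 × 21.4 = 224.7 mm·m/s
Outflow: F_out = 6.75 × 5.74 = 38.745 mm·m/s
Steady-state rate R = (F_in − F_out)/L = (224.7 − 38.745) / 333000 m = 5.584e-04 mm/s.
R = 5.584e-04 × 3600 = 2.01 mm/hr.
Over 3.3 h: total = 2.01 × 3.3 = 6.633 ≈ 7 mm.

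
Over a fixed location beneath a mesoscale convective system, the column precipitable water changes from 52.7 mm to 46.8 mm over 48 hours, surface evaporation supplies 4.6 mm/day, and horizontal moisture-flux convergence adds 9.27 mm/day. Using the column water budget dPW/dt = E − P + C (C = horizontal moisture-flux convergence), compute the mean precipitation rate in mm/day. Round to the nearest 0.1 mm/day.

dPW/dt = (46.8 − 52.7) mm / (48/24 day) = -2.950 mm/day.
P = E + C − dPW/dt = 4.6 + (9.27) − (-2.950) = 16.8 mm/day.

P ≈ 16.8 mm/day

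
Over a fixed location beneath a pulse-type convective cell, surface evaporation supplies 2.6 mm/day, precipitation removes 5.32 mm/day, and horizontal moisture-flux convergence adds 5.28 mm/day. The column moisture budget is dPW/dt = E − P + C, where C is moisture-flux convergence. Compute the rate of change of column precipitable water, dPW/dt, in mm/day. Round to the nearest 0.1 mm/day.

dPW/dt = E − P + C = 2.6 − 5.32 + (5.28) = 2.6 mm/day.

dPW/dt ≈ 2.6 mm/day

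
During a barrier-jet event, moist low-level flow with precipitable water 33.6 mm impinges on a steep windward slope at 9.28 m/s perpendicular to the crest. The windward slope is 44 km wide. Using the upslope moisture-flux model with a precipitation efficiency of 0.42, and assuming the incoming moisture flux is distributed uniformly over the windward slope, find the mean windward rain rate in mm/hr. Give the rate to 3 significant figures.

Incoming column moisture flux per unit ridge length: F = V × PW = 9.28 × 33.6 = 311.808 mm·m/s.
Spread over the 44 km slope with efficiency ε = 0.42: R = ε·F/W = 0.42 × 311.808 / 44000 m = 2.976e-03 mm/s.
R = 2.976e-03 × 3600 = 10.7 mm/hr.

R ≈ 10.7 mm/hr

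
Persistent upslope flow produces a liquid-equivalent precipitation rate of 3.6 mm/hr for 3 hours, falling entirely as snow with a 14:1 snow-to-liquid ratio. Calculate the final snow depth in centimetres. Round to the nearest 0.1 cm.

snow depth ≈ 15.1 cm

Liquid-equivalent depth = 3.6 × 3 = 10.8 mm.
Snow depth = 10.8 mm × 14 = 151.2 mm = 15.1 cm.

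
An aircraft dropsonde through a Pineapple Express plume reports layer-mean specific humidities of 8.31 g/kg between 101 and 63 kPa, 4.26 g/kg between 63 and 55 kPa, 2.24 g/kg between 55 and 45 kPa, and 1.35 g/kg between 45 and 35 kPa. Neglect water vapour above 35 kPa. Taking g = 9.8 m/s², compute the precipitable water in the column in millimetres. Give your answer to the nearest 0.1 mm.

PW ≈ 39.4 mm

Precipitable water is the column-integrated vapour mass per unit area: PW = (1/g) Σ q̄ Δp, with q in kg/kg and Δp in Pa (1 kg/m² of water = 1 mm).
Layer 101–63 kPa: Δp = 380 hPa = 38000 Pa, q̄ = 0.00831 kg/kg → 0.00831 × 38000 / 9.8 = 32.22 mm
Layer 63–55 kPa: Δp = 80 hPa = 8000 Pa, q̄ = 0.00426 kg/kg → 0.00426 × 8000 / 9.8 = 3.48 mm
Layer 55–45 kPa: Δp = 100 hPa = 10000 Pa, q̄ = 0.00224 kg/kg → 0.00224 × 10000 / 9.8 = 2.29 mm
Layer 45–35 kPa: Δp = 100 hPa = 10000 Pa, q̄ = 0.00135 kg/kg → 0.00135 × 10000 / 9.8 = 1.38 mm
PW = 32.22 + 3.48 + 2.29 + 1.38 = 39.37 ≈ 39.4 mm.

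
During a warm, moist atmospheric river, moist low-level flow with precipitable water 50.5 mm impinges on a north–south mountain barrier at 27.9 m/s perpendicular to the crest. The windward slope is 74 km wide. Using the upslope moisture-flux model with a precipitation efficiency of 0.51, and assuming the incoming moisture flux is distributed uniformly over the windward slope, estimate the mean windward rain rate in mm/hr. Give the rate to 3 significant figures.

Incoming column moisture flux per unit ridge length: F = V × PW = 27.9 × 50.5 = 1408.95 mm·m/s.
Spread over the 74 km slope with efficiency ε = 0.51: R = ε·F/W = 0.51 × 1408.95 / 74000 m = 9.710e-03 mm/s.
R = 9.710e-03 × 3600 = 35.0 mm/hr.

R ≈ 35.0 mm/hr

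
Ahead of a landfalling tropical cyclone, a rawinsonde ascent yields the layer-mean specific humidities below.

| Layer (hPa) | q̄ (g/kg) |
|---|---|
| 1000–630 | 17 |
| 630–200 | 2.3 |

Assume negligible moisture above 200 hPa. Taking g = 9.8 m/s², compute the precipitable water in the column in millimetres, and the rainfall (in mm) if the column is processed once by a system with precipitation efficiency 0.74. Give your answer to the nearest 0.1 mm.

Precipitable water is the column-integrated vapour mass per unit area: PW = (1/g) Σ q̄ Δp, with q in kg/kg and Δp in Pa (1 kg/m² of water = 1 mm).
Layer 1000–630 hPa: Δp = 370 hPa = 37000 Pa, q̄ = 0.017 kg/kg → 0.017 × 37000 / 9.8 = 64.18 mm
Layer 630–200 hPa: Δp = 430 hPa = 43000 Pa, q̄ = 0.0023 kg/kg → 0.0023 × 43000 / 9.8 = 10.09 mm
PW = 64.18 + 10.09 = 74.27 ≈ 74.3 mm.
Rainfall = ε × PW = 0.74 × 74.3 = 55.0 mm.

PW ≈ 74.3 mm; rainfall ≈ 55.0 mm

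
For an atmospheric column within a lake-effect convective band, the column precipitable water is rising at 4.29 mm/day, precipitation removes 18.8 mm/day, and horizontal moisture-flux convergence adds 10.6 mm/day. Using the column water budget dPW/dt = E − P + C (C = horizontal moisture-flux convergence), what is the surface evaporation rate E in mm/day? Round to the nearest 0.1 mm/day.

E ≈ 12.5 mm/day

dPW/dt = +4.29 mm/day.
E = dPW/dt + P − C = (+4.29) + 18.8 − (10.6) = 12.5 mm/day.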